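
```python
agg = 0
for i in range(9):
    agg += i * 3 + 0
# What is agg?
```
Trace:
  agg=0
  agg=0, i=0
  agg=3, i=1
  agg=9, i=2
  agg=18, i=3
  agg=30, i=4
  agg=45, i=5
  agg=63, i=6
  agg=84, i=7
  agg=108, i=8

Final answer: 108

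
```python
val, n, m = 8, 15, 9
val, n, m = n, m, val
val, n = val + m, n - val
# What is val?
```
Trace:
  val=8, n=15, m=9
  val=15, n=9, m=8
  val=23, n=-6, m=8

Final answer: 23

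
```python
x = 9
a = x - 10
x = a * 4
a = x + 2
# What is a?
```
Trace:
  x=9
  x=9, a=-1
  x=-4, a=-1
  x=-4, a=-2

Final answer: -2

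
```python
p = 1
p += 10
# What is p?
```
Trace:
  p=1
  p=11

Final answer: 11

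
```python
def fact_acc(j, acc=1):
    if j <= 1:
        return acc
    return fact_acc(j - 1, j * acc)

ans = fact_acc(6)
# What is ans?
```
Call trace:
fact_acc(j=6, acc=1)
  fact_acc(j=5, acc=6)
    fact_acc(j=4, acc=30)
      fact_acc(j=3, acc=120)
        fact_acc(j=2, acc=360)
          fact_acc(j=1, acc=720)
          -> return 720
        -> return 720
      -> return 720
    -> return 720
  -> return 720
-> return 720

Final answer: 720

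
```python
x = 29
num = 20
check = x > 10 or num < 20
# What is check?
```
Trace:
  x=29
  x=29, num=20
  x=29, num=20, check=True

Final answer: True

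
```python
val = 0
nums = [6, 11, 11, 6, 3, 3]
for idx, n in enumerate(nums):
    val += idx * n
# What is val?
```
Trace:
  val=0
  val=0, idx=0, n=6
  val=11, idx=1, n=11
  val=33, idx=2, n=11
  val=51, idx=3, n=6
  val=63, idx=4, n=3
  val=78, idx=5, n=3

Final answer: 78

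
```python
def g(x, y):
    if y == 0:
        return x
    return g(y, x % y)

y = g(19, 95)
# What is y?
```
Call trace:
g(x=19, y=95)
  g(x=95, y=19)
    g(x=19, y=0)
    -> return 19
  -> return 19
-> return 19

Final answer: 19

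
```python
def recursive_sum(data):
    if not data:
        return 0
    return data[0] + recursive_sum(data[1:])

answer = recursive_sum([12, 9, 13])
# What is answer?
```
Call trace:
recursive_sum(data=[12, 9, 13])
  recursive_sum(data=[9, 13])
    recursive_sum(data=[13])
      recursive_sum(data=[])
      -> return 0
    -> return 13
  -> return 22
-> return 34

Final answer: 34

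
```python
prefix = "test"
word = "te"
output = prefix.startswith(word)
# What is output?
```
Trace:
  prefix='test'
  prefix='test', word='te'
  prefix='test', word='te', output=True

Final answer: True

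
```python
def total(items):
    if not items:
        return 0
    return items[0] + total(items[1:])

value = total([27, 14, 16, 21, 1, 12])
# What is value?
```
Call trace:
total(items=[27, 14, 16, 21, 1, 12])
  total(items=[14, 16, 21, 1, 12])
    total(items=[16, 21, 1, 12])
      total(items=[21, 1, 12])
        total(items=[1, 12])
          total(items=[12])
            total(items=[])
            -> return 0
          -> return 12
        -> return 13
      -> return 34
    -> return 50
  -> return 64
-> return 91

Final answer: 91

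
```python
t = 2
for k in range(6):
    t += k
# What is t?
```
Trace:
  t=2
  t=2, k=0
  t=3, k=1
  t=5, k=2
  t=8, k=3
  t=12, k=4
  t=17, k=5

Final answer: 17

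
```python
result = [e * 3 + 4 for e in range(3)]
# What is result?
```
Trace:
  e=0
  e=1
  e=2
  result=[4, 7, 10]

Final answer: [4, 7, 10]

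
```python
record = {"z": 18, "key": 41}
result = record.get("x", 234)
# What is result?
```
Trace:
  record={'z': 18, 'key': 41}
  record={'z': 18, 'key': 41}, result=234

Final answer: 234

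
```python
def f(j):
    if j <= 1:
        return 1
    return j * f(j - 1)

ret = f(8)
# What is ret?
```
Call trace:
f(j=8)
  f(j=7)
    f(j=6)
      f(j=5)
        f(j=4)
          f(j=3)
            f(j=2)
              f(j=1)
              -> return 1
            -> return 2
          -> return 6
        -> return 24
      -> return 120
    -> return 720
  -> return 5040
-> return 40320

Final answer: 40320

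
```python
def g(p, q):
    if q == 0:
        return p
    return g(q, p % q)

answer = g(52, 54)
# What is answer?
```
Call trace:
g(p=52, q=54)
  g(p=54, q=52)
    g(p=52, q=2)
      g(p=2, q=0)
      -> return 2
    -> return 2
  -> return 2
-> return 2

Final answer: 2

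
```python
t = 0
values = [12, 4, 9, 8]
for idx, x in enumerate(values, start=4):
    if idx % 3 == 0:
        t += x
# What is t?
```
Trace:
  t=0
  t=0, idx=4, x=12
  t=0, idx=5, x=4
  t=9, idx=6, x=9
  t=9, idx=7, x=8

Final answer: 9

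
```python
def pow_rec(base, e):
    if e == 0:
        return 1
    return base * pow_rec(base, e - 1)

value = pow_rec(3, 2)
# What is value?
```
Call trace:
pow_rec(base=3, e=2)
  pow_rec(base=3, e=1)
    pow_rec(base=3, e=0)
    -> return 1
  -> return 3
-> return 9

Final answer: 9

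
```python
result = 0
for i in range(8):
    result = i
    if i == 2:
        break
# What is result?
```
Trace:
  result=0
  result=0, i=0
  result=1, i=1
  result=2, i=2

Final answer: 2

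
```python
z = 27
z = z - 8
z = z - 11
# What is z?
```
Trace:
  z=27
  z=19
  z=8

Final answer: 8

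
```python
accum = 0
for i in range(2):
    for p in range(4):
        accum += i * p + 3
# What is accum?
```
Trace:
  accum=0
  accum=3, i=0, p=0
  accum=6, i=0, p=1
  accum=9, i=0, p=2
  accum=12, i=0, p=3
  accum=15, i=1, p=0
  accum=19, i=1, p=1
  accum=24, i=1, p=2
  accum=30, i=1, p=3

Final answer: 30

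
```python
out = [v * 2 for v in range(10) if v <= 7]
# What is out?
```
Trace:
  v=0
  v=1
  v=2
  v=3
  v=4
  v=5
  v=6
  v=7
  v=8
  v=9
  out=[0, 2, 4, 6, 8, 10, 12, 14]

Final answer: [0, 2, 4, 6, 8, 10, 12, 14]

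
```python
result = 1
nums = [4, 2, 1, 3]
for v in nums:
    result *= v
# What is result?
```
Trace:
  result=1
  result=4, v=4
  result=8, v=2
  result=8, v=1
  result=24, v=3

Final answer: 24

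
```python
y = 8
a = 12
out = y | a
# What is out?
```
Trace:
  y=8
  y=8, a=12
  y=8, a=12, out=12

Final answer: 12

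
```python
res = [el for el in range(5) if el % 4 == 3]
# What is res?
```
Trace:
  el=0
  el=1
  el=2
  el=3
  el=4
  res=[3]

Final answer: [3]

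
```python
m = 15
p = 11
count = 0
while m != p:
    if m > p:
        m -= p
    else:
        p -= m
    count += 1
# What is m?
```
Trace:
  m=15
  m=15, p=11
  m=15, p=11, count=0
  m=4, p=11, count=1
  m=4, p=7, count=2
  m=4, p=3, count=3
  m=1, p=3, count=4
  m=1, p=2, count=5
  m=1, p=1, count=6

Final answer: 1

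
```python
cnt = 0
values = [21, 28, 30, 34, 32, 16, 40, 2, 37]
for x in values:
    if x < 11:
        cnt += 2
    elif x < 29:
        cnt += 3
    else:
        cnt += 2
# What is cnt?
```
Trace:
  cnt=0
  cnt=3, x=21
  cnt=6, x=28
  cnt=8, x=30
  cnt=10, x=34
  cnt=12, x=32
  cnt=15, x=16
  cnt=17, x=40
  cnt=19, x=2
  cnt=21, x=37

Final answer: 21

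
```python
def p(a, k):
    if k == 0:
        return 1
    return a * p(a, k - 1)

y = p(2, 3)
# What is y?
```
Call trace:
p(a=2, k=3)
  p(a=2, k=2)
    p(a=2, k=1)
      p(a=2, k=0)
      -> return 1
    -> return 2
  -> return 4
-> return 8

Final answer: 8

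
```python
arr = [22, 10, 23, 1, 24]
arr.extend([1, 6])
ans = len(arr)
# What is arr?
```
Trace:
  arr=[22, 10, 23, 1, 24]
  arr=[22, 10, 23, 1, 24, 1, 6]
  arr=[22, 10, 23, 1, 24, 1, 6], ans=7

Final answer: [22, 10, 23, 1, 24, 1, 6]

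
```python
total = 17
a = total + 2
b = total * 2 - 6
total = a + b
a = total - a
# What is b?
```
Trace:
  total=17
  total=17, a=19
  total=17, a=19, b=28
  total=47, a=19, b=28
  total=47, a=28, b=28

Final answer: 28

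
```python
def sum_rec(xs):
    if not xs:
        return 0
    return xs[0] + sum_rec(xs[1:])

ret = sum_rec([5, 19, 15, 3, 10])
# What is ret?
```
Call trace:
sum_rec(xs=[5, 19, 15, 3, 10])
  sum_rec(xs=[19, 15, 3, 10])
    sum_rec(xs=[15, 3, 10])
      sum_rec(xs=[3, 10])
        sum_rec(xs=[10])
          sum_rec(xs=[])
          -> return 0
        -> return 10
      -> return 13
    -> return 28
  -> return 47
-> return 52

Final answer: 52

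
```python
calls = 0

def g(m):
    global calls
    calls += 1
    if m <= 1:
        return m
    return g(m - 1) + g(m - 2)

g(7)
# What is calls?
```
Call trace (a repeated sub-call is expanded the first time; later identical calls just restate its return value):
g(m=7)
  g(m=6)
    g(m=5)
      g(m=4)
        g(m=3)
          g(m=2)
            g(m=1)
            -> return 1
            g(m=0)
            -> return 0
          -> return 1
          g(m=1)
          -> return 1
        -> return 2
        g(m=2) -> return 1  (same call as traced above)
      -> return 3
      g(m=3) -> return 2  (same call as traced above)
    -> return 5
    g(m=4) -> return 3  (same call as traced above)
  -> return 8
  g(m=5) -> return 5  (same call as traced above)
-> return 13

calls is incremented once per call, so count the calls in each subtree. Let C(m) = number of calls made by g(m).
C(0) = C(1) = 1 (base case, no recursion); C(m) = 1 + C(m - 1) + C(m - 2) otherwise.
C(2) = 1 + C(1) + C(0) = 1 + 1 + 1 = 3
C(3) = 1 + C(2) + C(1) = 1 + 3 + 1 = 5
C(4) = 1 + C(3) + C(2) = 1 + 5 + 3 = 9
C(5) = 1 + C(4) + C(3) = 1 + 9 + 5 = 15
C(6) = 1 + C(5) + C(4) = 1 + 15 + 9 = 25
C(7) = 1 + C(6) + C(5) = 1 + 25 + 15 = 41
calls = C(7) = 41

Final answer: 41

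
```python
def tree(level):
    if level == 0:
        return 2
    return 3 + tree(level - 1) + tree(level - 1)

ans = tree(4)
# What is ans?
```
Call trace (a repeated sub-call is expanded the first time; later identical calls just restate its return value):
tree(level=4)
  tree(level=3)
    tree(level=2)
      tree(level=1)
        tree(level=0)
        -> return 2
        tree(level=0)
        -> return 2
      -> return 7
      tree(level=1) -> return 7  (same call as traced above)
    -> return 17
    tree(level=2) -> return 17  (same call as traced above)
  -> return 37
  tree(level=3) -> return 37  (same call as traced above)
-> return 77

Final answer: 77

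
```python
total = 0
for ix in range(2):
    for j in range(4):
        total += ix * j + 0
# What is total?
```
Trace:
  total=0
  total=0, ix=0, j=0
  total=0, ix=0, j=1
  total=0, ix=0, j=2
  total=0, ix=0, j=3
  total=0, ix=1, j=0
  total=1, ix=1, j=1
  total=3, ix=1, j=2
  total=6, ix=1, j=3

Final answer: 6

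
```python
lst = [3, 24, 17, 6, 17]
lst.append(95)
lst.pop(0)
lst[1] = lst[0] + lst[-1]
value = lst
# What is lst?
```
Trace:
  lst=[3, 24, 17, 6, 17]
  lst=[3, 24, 17, 6, 17, 95]
  lst=[24, 17, 6, 17, 95]
  lst=[24, 119, 6, 17, 95]
  lst=[24, 119, 6, 17, 95], value=[24, 119, 6, 17, 95]

Final answer: [24, 119, 6, 17, 95]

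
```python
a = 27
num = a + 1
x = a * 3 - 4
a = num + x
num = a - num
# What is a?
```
Trace:
  a=27
  a=27, num=28
  a=27, num=28, x=77
  a=105, num=28, x=77
  a=105, num=77, x=77

Final answer: 105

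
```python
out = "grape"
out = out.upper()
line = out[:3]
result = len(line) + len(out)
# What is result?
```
Trace:
  out='grape'
  out='GRAPE'
  out='GRAPE', line='GRA'
  out='GRAPE', line='GRA', result=8

Final answer: 8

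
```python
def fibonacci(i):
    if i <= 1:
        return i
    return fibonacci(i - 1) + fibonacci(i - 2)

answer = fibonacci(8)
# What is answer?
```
Call trace (a repeated sub-call is expanded the first time; later identical calls just restate its return value):
fibonacci(i=8)
  fibonacci(i=7)
    fibonacci(i=6)
      fibonacci(i=5)
        fibonacci(i=4)
          fibonacci(i=3)
            fibonacci(i=2)
              fibonacci(i=1)
              -> return 1
              fibonacci(i=0)
              -> return 0
            -> return 1
            fibonacci(i=1)
            -> return 1
          -> return 2
          fibonacci(i=2) -> return 1  (same call as traced above)
        -> return 3
        fibonacci(i=3) -> return 2  (same call as traced above)
      -> return 5
      fibonacci(i=4) -> return 3  (same call as traced above)
    -> return 8
    fibonacci(i=5) -> return 5  (same call as traced above)
  -> return 13
  fibonacci(i=6) -> return 8  (same call as traced above)
-> return 21

Final answer: 21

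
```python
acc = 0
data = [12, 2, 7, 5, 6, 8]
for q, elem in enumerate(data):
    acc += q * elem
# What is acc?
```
Trace:
  acc=0
  acc=0, q=0, elem=12
  acc=2, q=1, elem=2
  acc=16, q=2, elem=7
  acc=31, q=3, elem=5
  acc=55, q=4, elem=6
  acc=95, q=5, elem=8

Final answer: 95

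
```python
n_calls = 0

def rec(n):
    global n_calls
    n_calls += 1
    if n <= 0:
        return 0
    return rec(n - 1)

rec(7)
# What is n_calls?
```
Call trace:
rec(n=7)
  rec(n=6)
    rec(n=5)
      rec(n=4)
        rec(n=3)
          rec(n=2)
            rec(n=1)
              rec(n=0)
              -> return 0
            -> return 0
          -> return 0
        -> return 0
      -> return 0
    -> return 0
  -> return 0
-> return 0

n_calls is incremented once per call. rec is entered once for each n = 7, 6, 5, 4, 3, 2, 1, 0 (the n <= 0 call returns without recursing), i.e. 7 + 1 calls.
n_calls = 8

Final answer: 8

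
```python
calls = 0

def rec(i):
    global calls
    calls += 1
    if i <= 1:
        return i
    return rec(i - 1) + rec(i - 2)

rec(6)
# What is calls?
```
Call trace (a repeated sub-call is expanded the first time; later identical calls just restate its return value):
rec(i=6)
  rec(i=5)
    rec(i=4)
      rec(i=3)
        rec(i=2)
          rec(i=1)
          -> return 1
          rec(i=0)
          -> return 0
        -> return 1
        rec(i=1)
        -> return 1
      -> return 2
      rec(i=2) -> return 1  (same call as traced above)
    -> return 3
    rec(i=3) -> return 2  (same call as traced above)
  -> return 5
  rec(i=4) -> return 3  (same call as traced above)
-> return 8

calls is incremented once per call, so count the calls in each subtree. Let C(i) = number of calls made by rec(i).
C(0) = C(1) = 1 (base case, no recursion); C(i) = 1 + C(i - 1) + C(i - 2) otherwise.
C(2) = 1 + C(1) + C(0) = 1 + 1 + 1 = 3
C(3) = 1 + C(2) + C(1) = 1 + 3 + 1 = 5
C(4) = 1 + C(3) + C(2) = 1 + 5 + 3 = 9
C(5) = 1 + C(4) + C(3) = 1 + 9 + 5 = 15
C(6) = 1 + C(5) + C(4) = 1 + 15 + 9 = 25
calls = C(6) = 25

Final answer: 25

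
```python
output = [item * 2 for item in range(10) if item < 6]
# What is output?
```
Trace:
  item=0
  item=1
  item=2
  item=3
  item=4
  item=5
  item=6
  item=7
  item=8
  item=9
  output=[0, 2, 4, 6, 8, 10]

Final answer: [0, 2, 4, 6, 8, 10]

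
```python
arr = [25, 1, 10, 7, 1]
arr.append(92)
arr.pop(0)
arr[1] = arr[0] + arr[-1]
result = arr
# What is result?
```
Trace:
  arr=[25, 1, 10, 7, 1]
  arr=[25, 1, 10, 7, 1, 92]
  arr=[1, 10, 7, 1, 92]
  arr=[1, 93, 7, 1, 92]
  arr=[1, 93, 7, 1, 92], result=[1, 93, 7, 1, 92]

Final answer: [1, 93, 7, 1, 92]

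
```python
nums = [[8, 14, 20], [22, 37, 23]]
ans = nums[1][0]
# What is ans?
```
Trace:
  nums=[[8, 14, 20], [22, 37, 23]]
  nums=[[8, 14, 20], [22, 37, 23]], ans=22

Final answer: 22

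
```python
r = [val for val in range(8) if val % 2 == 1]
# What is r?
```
Trace:
  val=0
  val=1
  val=2
  val=3
  val=4
  val=5
  val=6
  val=7
  r=[1, 3, 5, 7]

Final answer: [1, 3, 5, 7]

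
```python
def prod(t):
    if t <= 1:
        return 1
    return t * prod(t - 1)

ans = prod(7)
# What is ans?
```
Call trace:
prod(t=7)
  prod(t=6)
    prod(t=5)
      prod(t=4)
        prod(t=3)
          prod(t=2)
            prod(t=1)
            -> return 1
          -> return 2
        -> return 6
      -> return 24
    -> return 120
  -> return 720
-> return 5040

Final answer: 5040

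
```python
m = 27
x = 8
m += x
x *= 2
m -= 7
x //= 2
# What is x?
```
Trace:
  m=27
  m=27, x=8
  m=35, x=8
  m=35, x=16
  m=28, x=16
  m=28, x=8

Final answer: 8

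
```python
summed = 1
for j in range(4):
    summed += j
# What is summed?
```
Trace:
  summed=1
  summed=1, j=0
  summed=2, j=1
  summed=4, j=2
  summed=7, j=3

Final answer: 7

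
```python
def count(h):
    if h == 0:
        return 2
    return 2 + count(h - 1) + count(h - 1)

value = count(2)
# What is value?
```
Call trace (a repeated sub-call is expanded the first time; later identical calls just restate its return value):
count(h=2)
  count(h=1)
    count(h=0)
    -> return 2
    count(h=0)
    -> return 2
  -> return 6
  count(h=1) -> return 6  (same call as traced above)
-> return 14

Final answer: 14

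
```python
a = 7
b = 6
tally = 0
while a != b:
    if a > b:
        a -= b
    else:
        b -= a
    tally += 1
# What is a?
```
Trace:
  a=7
  a=7, b=6
  a=7, b=6, tally=0
  a=1, b=6, tally=1
  a=1, b=5, tally=2
  a=1, b=4, tally=3
  a=1, b=3, tally=4
  a=1, b=2, tally=5
  a=1, b=1, tally=6

Final answer: 1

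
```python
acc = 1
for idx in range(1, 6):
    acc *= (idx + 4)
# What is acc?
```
Trace:
  acc=1
  acc=5, idx=1
  acc=30, idx=2
  acc=210, idx=3
  acc=1680, idx=4
  acc=15120, idx=5

Final answer: 15120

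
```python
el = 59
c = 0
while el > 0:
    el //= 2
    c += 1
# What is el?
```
Trace:
  el=59
  el=59, c=0
  el=29, c=1
  el=14, c=2
  el=7, c=3
  el=3, c=4
  el=1, c=5
  el=0, c=6

Final answer: 0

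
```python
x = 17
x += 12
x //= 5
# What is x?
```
Trace:
  x=17
  x=29
  x=5

Final answer: 5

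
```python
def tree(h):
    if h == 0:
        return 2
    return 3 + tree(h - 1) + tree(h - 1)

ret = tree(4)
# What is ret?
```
Call trace (a repeated sub-call is expanded the first time; later identical calls just restate its return value):
tree(h=4)
  tree(h=3)
    tree(h=2)
      tree(h=1)
        tree(h=0)
        -> return 2
        tree(h=0)
        -> return 2
      -> return 7
      tree(h=1) -> return 7  (same call as traced above)
    -> return 17
    tree(h=2) -> return 17  (same call as traced above)
  -> return 37
  tree(h=3) -> return 37  (same call as traced above)
-> return 77

Final answer: 77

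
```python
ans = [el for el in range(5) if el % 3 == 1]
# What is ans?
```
Trace:
  el=0
  el=1
  el=2
  el=3
  el=4
  ans=[1, 4]

Final answer: [1, 4]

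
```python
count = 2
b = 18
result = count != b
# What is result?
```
Trace:
  count=2
  count=2, b=18
  count=2, b=18, result=True

Final answer: True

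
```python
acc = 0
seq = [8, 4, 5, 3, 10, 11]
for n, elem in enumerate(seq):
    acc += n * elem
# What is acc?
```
Trace:
  acc=0
  acc=0, n=0, elem=8
  acc=4, n=1, elem=4
  acc=14, n=2, elem=5
  acc=23, n=3, elem=3
  acc=63, n=4, elem=10
  acc=118, n=5, elem=11

Final answer: 118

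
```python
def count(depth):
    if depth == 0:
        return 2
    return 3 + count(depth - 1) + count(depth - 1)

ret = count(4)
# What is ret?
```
Call trace (a repeated sub-call is expanded the first time; later identical calls just restate its return value):
count(depth=4)
  count(depth=3)
    count(depth=2)
      count(depth=1)
        count(depth=0)
        -> return 2
        count(depth=0)
        -> return 2
      -> return 7
      count(depth=1) -> return 7  (same call as traced above)
    -> return 17
    count(depth=2) -> return 17  (same call as traced above)
  -> return 37
  count(depth=3) -> return 37  (same call as traced above)
-> return 77

Final answer: 77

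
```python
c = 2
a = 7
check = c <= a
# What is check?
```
Trace:
  c=2
  c=2, a=7
  c=2, a=7, check=True

Final answer: True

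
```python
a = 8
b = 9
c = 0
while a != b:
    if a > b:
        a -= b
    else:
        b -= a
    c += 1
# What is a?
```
Trace:
  a=8
  a=8, b=9
  a=8, b=9, c=0
  a=8, b=1, c=1
  a=7, b=1, c=2
  a=6, b=1, c=3
  a=5, b=1, c=4
  a=4, b=1, c=5
  a=3, b=1, c=6
  a=2, b=1, c=7
  a=1, b=1, c=8

Final answer: 1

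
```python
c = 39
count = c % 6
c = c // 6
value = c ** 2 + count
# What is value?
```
Trace:
  c=39
  c=39, count=3
  c=6, count=3
  c=6, count=3, value=39

Final answer: 39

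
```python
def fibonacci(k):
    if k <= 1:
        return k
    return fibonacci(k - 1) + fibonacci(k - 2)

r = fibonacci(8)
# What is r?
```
Call trace (a repeated sub-call is expanded the first time; later identical calls just restate its return value):
fibonacci(k=8)
  fibonacci(k=7)
    fibonacci(k=6)
      fibonacci(k=5)
        fibonacci(k=4)
          fibonacci(k=3)
            fibonacci(k=2)
              fibonacci(k=1)
              -> return 1
              fibonacci(k=0)
              -> return 0
            -> return 1
            fibonacci(k=1)
            -> return 1
          -> return 2
          fibonacci(k=2) -> return 1  (same call as traced above)
        -> return 3
        fibonacci(k=3) -> return 2  (same call as traced above)
      -> return 5
      fibonacci(k=4) -> return 3  (same call as traced above)
    -> return 8
    fibonacci(k=5) -> return 5  (same call as traced above)
  -> return 13
  fibonacci(k=6) -> return 8  (same call as traced above)
-> return 21

Final answer: 21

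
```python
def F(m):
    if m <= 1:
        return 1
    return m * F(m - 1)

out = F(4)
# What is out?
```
Call trace:
F(m=4)
  F(m=3)
    F(m=2)
      F(m=1)
      -> return 1
    -> return 2
  -> return 6
-> return 24

Final answer: 24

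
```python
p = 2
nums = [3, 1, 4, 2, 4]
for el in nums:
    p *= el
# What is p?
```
Trace:
  p=2
  p=6, el=3
  p=6, el=1
  p=24, el=4
  p=48, el=2
  p=192, el=4

Final answer: 192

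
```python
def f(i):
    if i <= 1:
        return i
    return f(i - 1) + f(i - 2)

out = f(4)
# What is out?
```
Call trace (a repeated sub-call is expanded the first time; later identical calls just restate its return value):
f(i=4)
  f(i=3)
    f(i=2)
      f(i=1)
      -> return 1
      f(i=0)
      -> return 0
    -> return 1
    f(i=1)
    -> return 1
  -> return 2
  f(i=2) -> return 1  (same call as traced above)
-> return 3

Final answer: 3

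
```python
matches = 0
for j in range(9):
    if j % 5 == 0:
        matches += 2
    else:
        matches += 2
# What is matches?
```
Trace:
  matches=0
  matches=2, j=0
  matches=4, j=1
  matches=6, j=2
  matches=8, j=3
  matches=10, j=4
  matches=12, j=5
  matches=14, j=6
  matches=16, j=7
  matches=18, j=8

Final answer: 18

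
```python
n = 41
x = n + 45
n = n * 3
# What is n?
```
Trace:
  n=41
  n=41, x=86
  n=123, x=86

Final answer: 123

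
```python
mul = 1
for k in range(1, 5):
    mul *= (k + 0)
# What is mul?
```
Trace:
  mul=1
  mul=1, k=1
  mul=2, k=2
  mul=6, k=3
  mul=24, k=4

Final answer: 24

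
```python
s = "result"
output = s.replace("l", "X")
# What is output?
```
Trace:
  s='result'
  s='result', output='resuXt'

Final answer: 'resuXt'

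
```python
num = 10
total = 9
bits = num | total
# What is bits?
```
Trace:
  num=10
  num=10, total=9
  num=10, total=9, bits=11

Final answer: 11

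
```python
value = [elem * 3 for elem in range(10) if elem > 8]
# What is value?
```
Trace:
  elem=0
  elem=1
  elem=2
  elem=3
  elem=4
  elem=5
  elem=6
  elem=7
  elem=8
  elem=9
  value=[27]

Final answer: [27]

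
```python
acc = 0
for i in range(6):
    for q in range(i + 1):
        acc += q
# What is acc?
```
Trace:
  acc=0
  acc=0, i=0, q=0
  acc=0, i=1, q=0
  acc=1, i=1, q=1
  acc=1, i=2, q=0
  acc=2, i=2, q=1
  acc=4, i=2, q=2
  acc=4, i=3, q=0
  acc=5, i=3, q=1
  acc=7, i=3, q=2
  acc=10, i=3, q=3
  acc=10, i=4, q=0
  acc=11, i=4, q=1
  acc=13, i=4, q=2
  acc=16, i=4, q=3
  acc=20, i=4, q=4
  acc=20, i=5, q=0
  acc=21, i=5, q=1
  acc=23, i=5, q=2
  acc=26, i=5, q=3
  acc=30, i=5, q=4
  acc=35, i=5, q=5

Final answer: 35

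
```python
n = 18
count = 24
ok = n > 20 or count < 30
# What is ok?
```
Trace:
  n=18
  n=18, count=24
  n=18, count=24, ok=True

Final answer: True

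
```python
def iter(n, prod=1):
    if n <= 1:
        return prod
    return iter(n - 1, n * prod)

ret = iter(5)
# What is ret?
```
Call trace:
iter(n=5, prod=1)
  iter(n=4, prod=5)
    iter(n=3, prod=20)
      iter(n=2, prod=60)
        iter(n=1, prod=120)
        -> return 120
      -> return 120
    -> return 120
  -> return 120
-> return 120

Final answer: 120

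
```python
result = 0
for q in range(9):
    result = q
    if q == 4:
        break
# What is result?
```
Trace:
  result=0
  result=0, q=0
  result=1, q=1
  result=2, q=2
  result=3, q=3
  result=4, q=4

Final answer: 4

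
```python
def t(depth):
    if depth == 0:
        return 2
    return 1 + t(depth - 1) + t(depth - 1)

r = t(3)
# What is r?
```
Call trace (a repeated sub-call is expanded the first time; later identical calls just restate its return value):
t(depth=3)
  t(depth=2)
    t(depth=1)
      t(depth=0)
      -> return 2
      t(depth=0)
      -> return 2
    -> return 5
    t(depth=1) -> return 5  (same call as traced above)
  -> return 11
  t(depth=2) -> return 11  (same call as traced above)
-> return 23

Final answer: 23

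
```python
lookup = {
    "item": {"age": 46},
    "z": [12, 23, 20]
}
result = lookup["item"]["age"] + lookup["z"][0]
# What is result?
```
Trace:
  lookup={'item': {'age': 46}, 'z': [12, 23, 20]}
  lookup={'item': {'age': 46}, 'z': [12, 23, 20]}, result=58

Final answer: 58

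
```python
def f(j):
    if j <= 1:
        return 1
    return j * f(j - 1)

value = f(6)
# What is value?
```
Call trace:
f(j=6)
  f(j=5)
    f(j=4)
      f(j=3)
        f(j=2)
          f(j=1)
          -> return 1
        -> return 2
      -> return 6
    -> return 24
  -> return 120
-> return 720

Final answer: 720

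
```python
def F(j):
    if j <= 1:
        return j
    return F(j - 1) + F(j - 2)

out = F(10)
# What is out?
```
Call trace (a repeated sub-call is expanded the first time; later identical calls just restate its return value):
F(j=10)
  F(j=9)
    F(j=8)
      F(j=7)
        F(j=6)
          F(j=5)
            F(j=4)
              F(j=3)
                F(j=2)
                  F(j=1)
                  -> return 1
                  F(j=0)
                  -> return 0
                -> return 1
                F(j=1)
                -> return 1
              -> return 2
              F(j=2) -> return 1  (same call as traced above)
            -> return 3
            F(j=3) -> return 2  (same call as traced above)
          -> return 5
          F(j=4) -> return 3  (same call as traced above)
        -> return 8
        F(j=5) -> return 5  (same call as traced above)
      -> return 13
      F(j=6) -> return 8  (same call as traced above)
    -> return 21
    F(j=7) -> return 13  (same call as traced above)
  -> return 34
  F(j=8) -> return 21  (same call as traced above)
-> return 55

Final answer: 55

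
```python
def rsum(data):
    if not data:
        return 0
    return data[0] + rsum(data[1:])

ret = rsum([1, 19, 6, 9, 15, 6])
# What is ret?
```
Call trace:
rsum(data=[1, 19, 6, 9, 15, 6])
  rsum(data=[19, 6, 9, 15, 6])
    rsum(data=[6, 9, 15, 6])
      rsum(data=[9, 15, 6])
        rsum(data=[15, 6])
          rsum(data=[6])
            rsum(data=[])
            -> return 0
          -> return 6
        -> return 21
      -> return 30
    -> return 36
  -> return 55
-> return 56

Final answer: 56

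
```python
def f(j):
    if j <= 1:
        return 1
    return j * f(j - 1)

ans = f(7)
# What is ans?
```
Call trace:
f(j=7)
  f(j=6)
    f(j=5)
      f(j=4)
        f(j=3)
          f(j=2)
            f(j=1)
            -> return 1
          -> return 2
        -> return 6
      -> return 24
    -> return 120
  -> return 720
-> return 5040

Final answer: 5040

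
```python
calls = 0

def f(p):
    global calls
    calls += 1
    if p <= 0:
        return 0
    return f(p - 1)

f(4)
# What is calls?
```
Call trace:
f(p=4)
  f(p=3)
    f(p=2)
      f(p=1)
        f(p=0)
        -> return 0
      -> return 0
    -> return 0
  -> return 0
-> return 0

calls is incremented once per call. f is entered once for each p = 4, 3, 2, 1, 0 (the p <= 0 call returns without recursing), i.e. 4 + 1 calls.
calls = 5

Final answer: 5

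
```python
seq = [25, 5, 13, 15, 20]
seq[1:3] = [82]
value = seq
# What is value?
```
Trace:
  seq=[25, 5, 13, 15, 20]
  seq=[25, 82, 15, 20]
  seq=[25, 82, 15, 20], value=[25, 82, 15, 20]

Final answer: [25, 82, 15, 20]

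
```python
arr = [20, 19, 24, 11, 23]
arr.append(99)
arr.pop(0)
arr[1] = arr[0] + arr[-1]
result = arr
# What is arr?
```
Trace:
  arr=[20, 19, 24, 11, 23]
  arr=[20, 19, 24, 11, 23, 99]
  arr=[19, 24, 11, 23, 99]
  arr=[19, 118, 11, 23, 99]
  arr=[19, 118, 11, 23, 99], result=[19, 118, 11, 23, 99]

Final answer: [19, 118, 11, 23, 99]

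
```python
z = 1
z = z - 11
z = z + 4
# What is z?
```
Trace:
  z=1
  z=-10
  z=-6

Final answer: -6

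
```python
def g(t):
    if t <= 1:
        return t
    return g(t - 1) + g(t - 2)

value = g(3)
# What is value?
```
Call trace:
g(t=3)
  g(t=2)
    g(t=1)
    -> return 1
    g(t=0)
    -> return 0
  -> return 1
  g(t=1)
  -> return 1
-> return 2

Final answer: 2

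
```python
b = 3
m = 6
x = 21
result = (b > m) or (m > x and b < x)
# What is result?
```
Trace:
  b=3
  b=3, m=6
  b=3, m=6, x=21
  b=3, m=6, x=21, result=False

Final answer: False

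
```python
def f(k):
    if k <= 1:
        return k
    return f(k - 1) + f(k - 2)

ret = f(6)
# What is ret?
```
Call trace (a repeated sub-call is expanded the first time; later identical calls just restate its return value):
f(k=6)
  f(k=5)
    f(k=4)
      f(k=3)
        f(k=2)
          f(k=1)
          -> return 1
          f(k=0)
          -> return 0
        -> return 1
        f(k=1)
        -> return 1
      -> return 2
      f(k=2) -> return 1  (same call as traced above)
    -> return 3
    f(k=3) -> return 2  (same call as traced above)
  -> return 5
  f(k=4) -> return 3  (same call as traced above)
-> return 8

Final answer: 8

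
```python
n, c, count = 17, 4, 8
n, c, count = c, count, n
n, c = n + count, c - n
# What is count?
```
Trace:
  n=17, c=4, count=8
  n=4, c=8, count=17
  n=21, c=4, count=17

Final answer: 17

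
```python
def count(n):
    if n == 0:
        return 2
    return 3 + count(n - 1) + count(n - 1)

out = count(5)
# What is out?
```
Call trace (a repeated sub-call is expanded the first time; later identical calls just restate its return value):
count(n=5)
  count(n=4)
    count(n=3)
      count(n=2)
        count(n=1)
          count(n=0)
          -> return 2
          count(n=0)
          -> return 2
        -> return 7
        count(n=1) -> return 7  (same call as traced above)
      -> return 17
      count(n=2) -> return 17  (same call as traced above)
    -> return 37
    count(n=3) -> return 37  (same call as traced above)
  -> return 77
  count(n=4) -> return 77  (same call as traced above)
-> return 157

Final answer: 157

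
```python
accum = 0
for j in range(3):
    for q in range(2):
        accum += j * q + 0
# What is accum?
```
Trace:
  accum=0
  accum=0, j=0, q=0
  accum=0, j=0, q=1
  accum=0, j=1, q=0
  accum=1, j=1, q=1
  accum=1, j=2, q=0
  accum=3, j=2, q=1

Final answer: 3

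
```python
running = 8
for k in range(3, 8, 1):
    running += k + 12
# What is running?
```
Trace:
  running=8
  running=23, k=3
  running=39, k=4
  running=56, k=5
  running=74, k=6
  running=93, k=7

Final answer: 93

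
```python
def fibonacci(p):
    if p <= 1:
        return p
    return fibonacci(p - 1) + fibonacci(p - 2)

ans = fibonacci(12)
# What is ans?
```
Call trace (a repeated sub-call is expanded the first time; later identical calls just restate its return value):
fibonacci(p=12)
  fibonacci(p=11)
    fibonacci(p=10)
      fibonacci(p=9)
        fibonacci(p=8)
          fibonacci(p=7)
            fibonacci(p=6)
              fibonacci(p=5)
                fibonacci(p=4)
                  fibonacci(p=3)
                    fibonacci(p=2)
                      fibonacci(p=1)
                      -> return 1
                      fibonacci(p=0)
                      -> return 0
                    -> return 1
                    fibonacci(p=1)
                    -> return 1
                  -> return 2
                  fibonacci(p=2) -> return 1  (same call as traced above)
                -> return 3
                fibonacci(p=3) -> return 2  (same call as traced above)
              -> return 5
              fibonacci(p=4) -> return 3  (same call as traced above)
            -> return 8
            fibonacci(p=5) -> return 5  (same call as traced above)
          -> return 13
          fibonacci(p=6) -> return 8  (same call as traced above)
        -> return 21
        fibonacci(p=7) -> return 13  (same call as traced above)
      -> return 34
      fibonacci(p=8) -> return 21  (same call as traced above)
    -> return 55
    fibonacci(p=9) -> return 34  (same call as traced above)
  -> return 89
  fibonacci(p=10) -> return 55  (same call as traced above)
-> return 144

Final answer: 144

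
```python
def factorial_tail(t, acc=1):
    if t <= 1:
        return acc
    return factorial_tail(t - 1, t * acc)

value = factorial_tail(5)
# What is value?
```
Call trace:
factorial_tail(t=5, acc=1)
  factorial_tail(t=4, acc=5)
    factorial_tail(t=3, acc=20)
      factorial_tail(t=2, acc=60)
        factorial_tail(t=1, acc=120)
        -> return 120
      -> return 120
    -> return 120
  -> return 120
-> return 120

Final answer: 120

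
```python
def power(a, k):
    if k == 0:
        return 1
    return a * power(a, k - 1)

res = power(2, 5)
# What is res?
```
Call trace:
power(a=2, k=5)
  power(a=2, k=4)
    power(a=2, k=3)
      power(a=2, k=2)
        power(a=2, k=1)
          power(a=2, k=0)
          -> return 1
        -> return 2
      -> return 4
    -> return 8
  -> return 16
-> return 32

Final answer: 32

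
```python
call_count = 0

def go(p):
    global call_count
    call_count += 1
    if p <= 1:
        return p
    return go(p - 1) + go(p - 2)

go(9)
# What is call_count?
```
Call trace (a repeated sub-call is expanded the first time; later identical calls just restate its return value):
go(p=9)
  go(p=8)
    go(p=7)
      go(p=6)
        go(p=5)
          go(p=4)
            go(p=3)
              go(p=2)
                go(p=1)
                -> return 1
                go(p=0)
                -> return 0
              -> return 1
              go(p=1)
              -> return 1
            -> return 2
            go(p=2) -> return 1  (same call as traced above)
          -> return 3
          go(p=3) -> return 2  (same call as traced above)
        -> return 5
        go(p=4) -> return 3  (same call as traced above)
      -> return 8
      go(p=5) -> return 5  (same call as traced above)
    -> return 13
    go(p=6) -> return 8  (same call as traced above)
  -> return 21
  go(p=7) -> return 13  (same call as traced above)
-> return 34

call_count is incremented once per call, so count the calls in each subtree. Let C(p) = number of calls made by go(p).
C(0) = C(1) = 1 (base case, no recursion); C(p) = 1 + C(p - 1) + C(p - 2) otherwise.
C(2) = 1 + C(1) + C(0) = 1 + 1 + 1 = 3
C(3) = 1 + C(2) + C(1) = 1 + 3 + 1 = 5
C(4) = 1 + C(3) + C(2) = 1 + 5 + 3 = 9
C(5) = 1 + C(4) + C(3) = 1 + 9 + 5 = 15
C(6) = 1 + C(5) + C(4) = 1 + 15 + 9 = 25
C(7) = 1 + C(6) + C(5) = 1 + 25 + 15 = 41
C(8) = 1 + C(7) + C(6) = 1 + 41 + 25 = 67
C(9) = 1 + C(8) + C(7) = 1 + 67 + 41 = 109
call_count = C(9) = 109

Final answer: 109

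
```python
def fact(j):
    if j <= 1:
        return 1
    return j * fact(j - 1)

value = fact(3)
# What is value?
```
Call trace:
fact(j=3)
  fact(j=2)
    fact(j=1)
    -> return 1
  -> return 2
-> return 6

Final answer: 6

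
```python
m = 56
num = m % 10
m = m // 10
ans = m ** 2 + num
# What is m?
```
Trace:
  m=56
  m=56, num=6
  m=5, num=6
  m=5, num=6, ans=31

Final answer: 5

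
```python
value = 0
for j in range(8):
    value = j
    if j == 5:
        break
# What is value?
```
Trace:
  value=0
  value=0, j=0
  value=1, j=1
  value=2, j=2
  value=3, j=3
  value=4, j=4
  value=5, j=5

Final answer: 5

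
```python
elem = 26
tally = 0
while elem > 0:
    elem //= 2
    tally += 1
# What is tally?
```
Trace:
  elem=26
  elem=26, tally=0
  elem=13, tally=1
  elem=6, tally=2
  elem=3, tally=3
  elem=1, tally=4
  elem=0, tally=5

Final answer: 5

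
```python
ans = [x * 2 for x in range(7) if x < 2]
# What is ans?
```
Trace:
  x=0
  x=1
  x=2
  x=3
  x=4
  x=5
  x=6
  ans=[0, 2]

Final answer: [0, 2]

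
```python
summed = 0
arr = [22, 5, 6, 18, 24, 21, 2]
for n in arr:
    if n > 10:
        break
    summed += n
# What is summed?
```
Trace:
  summed=0
  summed=0, n=22

Final answer: 0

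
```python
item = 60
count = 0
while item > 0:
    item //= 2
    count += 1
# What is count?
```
Trace:
  item=60
  item=60, count=0
  item=30, count=1
  item=15, count=2
  item=7, count=3
  item=3, count=4
  item=1, count=5
  item=0, count=6

Final answer: 6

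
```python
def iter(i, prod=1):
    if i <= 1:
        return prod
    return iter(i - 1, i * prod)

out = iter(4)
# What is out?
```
Call trace:
iter(i=4, prod=1)
  iter(i=3, prod=4)
    iter(i=2, prod=12)
      iter(i=1, prod=24)
      -> return 24
    -> return 24
  -> return 24
-> return 24

Final answer: 24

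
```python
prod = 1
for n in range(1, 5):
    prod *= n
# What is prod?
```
Trace:
  prod=1
  prod=1, n=1
  prod=2, n=2
  prod=6, n=3
  prod=24, n=4

Final answer: 24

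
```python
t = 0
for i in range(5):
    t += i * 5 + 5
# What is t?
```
Trace:
  t=0
  t=5, i=0
  t=15, i=1
  t=30, i=2
  t=50, i=3
  t=75, i=4

Final answer: 75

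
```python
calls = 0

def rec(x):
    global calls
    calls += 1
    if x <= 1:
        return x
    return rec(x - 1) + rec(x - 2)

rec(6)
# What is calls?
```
Call trace (a repeated sub-call is expanded the first time; later identical calls just restate its return value):
rec(x=6)
  rec(x=5)
    rec(x=4)
      rec(x=3)
        rec(x=2)
          rec(x=1)
          -> return 1
          rec(x=0)
          -> return 0
        -> return 1
        rec(x=1)
        -> return 1
      -> return 2
      rec(x=2) -> return 1  (same call as traced above)
    -> return 3
    rec(x=3) -> return 2  (same call as traced above)
  -> return 5
  rec(x=4) -> return 3  (same call as traced above)
-> return 8

calls is incremented once per call, so count the calls in each subtree. Let C(x) = number of calls made by rec(x).
C(0) = C(1) = 1 (base case, no recursion); C(x) = 1 + C(x - 1) + C(x - 2) otherwise.
C(2) = 1 + C(1) + C(0) = 1 + 1 + 1 = 3
C(3) = 1 + C(2) + C(1) = 1 + 3 + 1 = 5
C(4) = 1 + C(3) + C(2) = 1 + 5 + 3 = 9
C(5) = 1 + C(4) + C(3) = 1 + 9 + 5 = 15
C(6) = 1 + C(5) + C(4) = 1 + 15 + 9 = 25
calls = C(6) = 25

Final answer: 25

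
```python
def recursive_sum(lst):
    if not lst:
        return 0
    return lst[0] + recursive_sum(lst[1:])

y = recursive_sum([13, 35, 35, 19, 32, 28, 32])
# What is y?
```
Call trace:
recursive_sum(lst=[13, 35, 35, 19, 32, 28, 32])
  recursive_sum(lst=[35, 35, 19, 32, 28, 32])
    recursive_sum(lst=[35, 19, 32, 28, 32])
      recursive_sum(lst=[19, 32, 28, 32])
        recursive_sum(lst=[32, 28, 32])
          recursive_sum(lst=[28, 32])
            recursive_sum(lst=[32])
              recursive_sum(lst=[])
              -> return 0
            -> return 32
          -> return 60
        -> return 92
      -> return 111
    -> return 146
  -> return 181
-> return 194

Final answer: 194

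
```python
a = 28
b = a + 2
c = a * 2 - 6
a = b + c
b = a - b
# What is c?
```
Trace:
  a=28
  a=28, b=30
  a=28, b=30, c=50
  a=80, b=30, c=50
  a=80, b=50, c=50

Final answer: 50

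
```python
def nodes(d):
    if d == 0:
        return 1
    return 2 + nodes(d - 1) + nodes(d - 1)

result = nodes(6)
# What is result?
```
Call trace (a repeated sub-call is expanded the first time; later identical calls just restate its return value):
nodes(d=6)
  nodes(d=5)
    nodes(d=4)
      nodes(d=3)
        nodes(d=2)
          nodes(d=1)
            nodes(d=0)
            -> return 1
            nodes(d=0)
            -> return 1
          -> return 4
          nodes(d=1) -> return 4  (same call as traced above)
        -> return 10
        nodes(d=2) -> return 10  (same call as traced above)
      -> return 22
      nodes(d=3) -> return 22  (same call as traced above)
    -> return 46
    nodes(d=4) -> return 46  (same call as traced above)
  -> return 94
  nodes(d=5) -> return 94  (same call as traced above)
-> return 190

Final answer: 190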